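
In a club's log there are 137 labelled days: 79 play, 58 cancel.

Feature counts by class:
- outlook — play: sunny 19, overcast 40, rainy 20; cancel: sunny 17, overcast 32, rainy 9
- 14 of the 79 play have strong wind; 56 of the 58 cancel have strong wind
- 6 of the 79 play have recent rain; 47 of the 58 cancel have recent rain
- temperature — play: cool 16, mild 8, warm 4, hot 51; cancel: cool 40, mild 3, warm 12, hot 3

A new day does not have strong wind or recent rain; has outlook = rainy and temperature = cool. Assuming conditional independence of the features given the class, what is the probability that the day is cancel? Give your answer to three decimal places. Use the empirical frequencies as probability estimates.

play: (79/137) × (20/79) × (65/79) × (73/79) × (16/79) ≈ 0.0224794
cancel: (58/137) × (9/58) × (2/58) × (11/58) × (40/58) ≈ 0.000296292
P(cancel | x) = 0.000296292 / 0.022775692 ≈ 0.013

0.013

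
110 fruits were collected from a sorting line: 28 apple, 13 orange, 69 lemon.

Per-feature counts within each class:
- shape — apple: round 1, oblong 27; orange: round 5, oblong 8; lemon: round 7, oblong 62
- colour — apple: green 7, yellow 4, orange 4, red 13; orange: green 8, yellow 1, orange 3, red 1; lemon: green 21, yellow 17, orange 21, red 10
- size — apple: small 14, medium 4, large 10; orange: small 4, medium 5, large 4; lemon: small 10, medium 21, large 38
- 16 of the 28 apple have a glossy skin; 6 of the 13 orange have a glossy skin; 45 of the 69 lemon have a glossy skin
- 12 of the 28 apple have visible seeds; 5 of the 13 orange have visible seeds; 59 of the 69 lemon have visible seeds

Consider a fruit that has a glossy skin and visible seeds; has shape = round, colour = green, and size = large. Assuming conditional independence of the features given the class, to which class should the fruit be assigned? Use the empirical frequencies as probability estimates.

apple: (28/110) × (1/28) × (7/28) × (10/28) × (16/28) × (12/28) ≈ 0.000198781
orange: (13/110) × (5/13) × (8/13) × (4/13) × (6/13) × (5/13) ≈ 0.00152783
lemon: (69/110) × (7/69) × (21/69) × (38/69) × (45/69) × (59/69) ≈ 0.00594807
Highest score → lemon.

lemon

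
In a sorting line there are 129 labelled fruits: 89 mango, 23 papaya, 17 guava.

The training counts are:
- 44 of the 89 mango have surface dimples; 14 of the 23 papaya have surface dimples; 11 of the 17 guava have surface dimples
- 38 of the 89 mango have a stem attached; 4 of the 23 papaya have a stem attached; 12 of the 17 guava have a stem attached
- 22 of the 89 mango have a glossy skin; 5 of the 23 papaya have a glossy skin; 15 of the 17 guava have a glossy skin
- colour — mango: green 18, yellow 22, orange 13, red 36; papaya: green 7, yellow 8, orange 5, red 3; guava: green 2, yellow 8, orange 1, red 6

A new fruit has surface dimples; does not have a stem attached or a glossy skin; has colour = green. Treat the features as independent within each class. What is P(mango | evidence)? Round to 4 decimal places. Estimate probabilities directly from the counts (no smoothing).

mango: (89/129) × (44/89) × (51/89) × (67/89) × (18/89) ≈ 0.0297585
papaya: (23/129) × (14/23) × (19/23) × (18/23) × (7/23) ≈ 0.021354
guava: (17/129) × (11/17) × (5/17) × (2/17) × (2/17) ≈ 0.000347125
P(mango | x) = 0.0297585 / 0.051459625 ≈ 0.5783

0.5783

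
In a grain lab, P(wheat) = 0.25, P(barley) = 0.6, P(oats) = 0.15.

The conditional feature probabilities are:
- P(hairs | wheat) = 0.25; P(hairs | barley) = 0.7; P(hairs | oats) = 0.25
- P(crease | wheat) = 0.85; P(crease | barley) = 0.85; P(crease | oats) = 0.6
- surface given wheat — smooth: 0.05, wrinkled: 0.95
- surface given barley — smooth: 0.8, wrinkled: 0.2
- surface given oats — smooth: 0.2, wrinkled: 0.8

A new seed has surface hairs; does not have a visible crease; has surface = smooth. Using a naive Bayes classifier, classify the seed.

barley

wheat: 0.25 × 0.25 × (1−0.85) × 0.05 = 0.00046875
barley: 0.6 × 0.7 × (1−0.85) × 0.8 = 0.0504
oats: 0.15 × 0.25 × (1−0.6) × 0.2 = 0.003
Highest score → barley.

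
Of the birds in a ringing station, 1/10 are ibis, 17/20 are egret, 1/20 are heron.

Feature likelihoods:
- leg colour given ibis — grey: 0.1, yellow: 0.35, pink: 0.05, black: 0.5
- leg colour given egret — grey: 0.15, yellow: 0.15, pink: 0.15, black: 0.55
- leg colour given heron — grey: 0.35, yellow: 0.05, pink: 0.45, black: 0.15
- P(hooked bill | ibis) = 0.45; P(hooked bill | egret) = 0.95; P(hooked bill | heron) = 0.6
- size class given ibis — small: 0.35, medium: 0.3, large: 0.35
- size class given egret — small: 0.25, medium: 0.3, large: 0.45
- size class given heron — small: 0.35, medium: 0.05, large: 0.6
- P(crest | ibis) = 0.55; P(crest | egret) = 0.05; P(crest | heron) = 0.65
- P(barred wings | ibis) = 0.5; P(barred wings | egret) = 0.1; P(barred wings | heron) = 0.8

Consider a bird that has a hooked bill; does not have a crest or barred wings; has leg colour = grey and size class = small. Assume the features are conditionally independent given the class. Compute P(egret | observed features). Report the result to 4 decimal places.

0.9769

ibis: 0.1 × 0.1 × 0.45 × 0.35 × (1−0.55) × (1−0.5) = 0.000354375
egret: 0.85 × 0.15 × 0.95 × 0.25 × (1−0.05) × (1−0.1) = 0.02589046875
heron: 0.05 × 0.35 × 0.6 × 0.35 × (1−0.65) × (1−0.8) = 0.00025725
P(egret | x) = 0.02589046875 / 0.02650209375 ≈ 0.9769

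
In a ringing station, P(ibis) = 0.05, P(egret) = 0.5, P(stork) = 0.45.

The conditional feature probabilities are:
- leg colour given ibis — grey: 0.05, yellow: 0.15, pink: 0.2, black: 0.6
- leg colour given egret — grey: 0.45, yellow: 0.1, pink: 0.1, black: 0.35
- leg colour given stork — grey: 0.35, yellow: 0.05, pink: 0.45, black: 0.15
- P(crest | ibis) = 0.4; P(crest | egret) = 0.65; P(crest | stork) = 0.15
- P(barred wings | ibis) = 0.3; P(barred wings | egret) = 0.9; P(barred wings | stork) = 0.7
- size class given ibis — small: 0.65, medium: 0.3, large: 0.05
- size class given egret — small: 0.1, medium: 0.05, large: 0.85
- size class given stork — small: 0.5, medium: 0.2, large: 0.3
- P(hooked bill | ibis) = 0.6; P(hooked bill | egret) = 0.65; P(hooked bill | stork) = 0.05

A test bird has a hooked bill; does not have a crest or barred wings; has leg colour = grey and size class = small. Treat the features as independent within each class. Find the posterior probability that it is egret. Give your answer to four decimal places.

ibis: 0.05 × 0.05 × (1−0.4) × (1−0.3) × 0.65 × 0.6 = 0.0004095
egret: 0.5 × 0.45 × (1−0.65) × (1−0.9) × 0.1 × 0.65 = 0.000511875
stork: 0.45 × 0.35 × (1−0.15) × (1−0.7) × 0.5 × 0.05 = 0.0010040625
P(egret | x) = 0.000511875 / 0.0019254375 ≈ 0.2658

0.2658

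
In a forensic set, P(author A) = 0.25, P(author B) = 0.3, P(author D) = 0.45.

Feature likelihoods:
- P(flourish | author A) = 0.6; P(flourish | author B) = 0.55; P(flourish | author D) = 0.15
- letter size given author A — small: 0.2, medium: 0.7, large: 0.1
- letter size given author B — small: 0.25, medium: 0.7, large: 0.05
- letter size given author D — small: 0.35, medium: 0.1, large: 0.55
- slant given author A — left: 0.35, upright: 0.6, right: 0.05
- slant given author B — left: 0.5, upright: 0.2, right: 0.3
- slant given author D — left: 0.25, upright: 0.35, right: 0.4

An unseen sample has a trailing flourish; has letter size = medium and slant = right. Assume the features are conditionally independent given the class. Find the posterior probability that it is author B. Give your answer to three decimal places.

0.813

author A: 0.25 × 0.6 × 0.7 × 0.05 = 0.00525
author B: 0.3 × 0.55 × 0.7 × 0.3 = 0.03465
author D: 0.45 × 0.15 × 0.1 × 0.4 = 0.0027
P(author B | x) = 0.03465 / 0.0426 ≈ 0.813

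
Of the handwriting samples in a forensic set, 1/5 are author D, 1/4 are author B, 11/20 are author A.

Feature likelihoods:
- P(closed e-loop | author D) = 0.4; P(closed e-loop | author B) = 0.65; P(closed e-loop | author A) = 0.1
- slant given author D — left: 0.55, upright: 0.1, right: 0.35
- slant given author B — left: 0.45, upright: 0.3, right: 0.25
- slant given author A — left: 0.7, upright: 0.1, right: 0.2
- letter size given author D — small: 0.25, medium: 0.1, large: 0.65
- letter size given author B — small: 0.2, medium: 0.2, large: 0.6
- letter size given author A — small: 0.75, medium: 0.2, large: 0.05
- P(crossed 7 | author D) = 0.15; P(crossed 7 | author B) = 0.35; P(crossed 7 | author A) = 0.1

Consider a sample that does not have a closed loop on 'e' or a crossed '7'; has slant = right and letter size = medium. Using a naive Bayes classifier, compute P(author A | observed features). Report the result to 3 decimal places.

author D: 0.2 × (1−0.4) × 0.35 × 0.1 × (1−0.15) = 0.00357
author B: 0.25 × (1−0.65) × 0.25 × 0.2 × (1−0.35) = 0.00284375
author A: 0.55 × (1−0.1) × 0.2 × 0.2 × (1−0.1) = 0.01782
P(author A | x) = 0.01782 / 0.02423375 ≈ 0.735

0.735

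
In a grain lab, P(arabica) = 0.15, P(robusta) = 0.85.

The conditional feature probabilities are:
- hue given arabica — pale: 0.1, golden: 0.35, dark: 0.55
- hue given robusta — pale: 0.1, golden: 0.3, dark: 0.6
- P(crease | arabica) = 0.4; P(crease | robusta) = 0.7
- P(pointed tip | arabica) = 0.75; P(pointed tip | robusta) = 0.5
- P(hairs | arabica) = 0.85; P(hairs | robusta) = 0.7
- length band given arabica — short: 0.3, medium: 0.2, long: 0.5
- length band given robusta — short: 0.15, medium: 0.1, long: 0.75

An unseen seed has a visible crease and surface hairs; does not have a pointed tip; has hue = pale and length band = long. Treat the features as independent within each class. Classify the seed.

robusta

arabica: 0.15 × 0.1 × 0.4 × (1−0.75) × 0.85 × 0.5 = 0.0006375
robusta: 0.85 × 0.1 × 0.7 × (1−0.5) × 0.7 × 0.75 = 0.01561875
Highest score → robusta.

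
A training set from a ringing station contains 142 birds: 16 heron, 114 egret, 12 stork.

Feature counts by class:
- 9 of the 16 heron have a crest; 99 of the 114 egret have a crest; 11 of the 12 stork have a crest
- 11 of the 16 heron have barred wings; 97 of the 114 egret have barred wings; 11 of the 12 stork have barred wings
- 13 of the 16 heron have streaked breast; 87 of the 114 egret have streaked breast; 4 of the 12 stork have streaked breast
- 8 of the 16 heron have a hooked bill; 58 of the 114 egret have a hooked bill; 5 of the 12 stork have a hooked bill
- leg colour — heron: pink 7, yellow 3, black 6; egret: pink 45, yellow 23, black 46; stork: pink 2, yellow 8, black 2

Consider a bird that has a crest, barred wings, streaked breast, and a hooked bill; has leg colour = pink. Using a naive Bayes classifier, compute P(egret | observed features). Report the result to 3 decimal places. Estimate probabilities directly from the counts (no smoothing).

heron: (16/142) × (9/16) × (11/16) × (13/16) × (8/16) × (7/16) ≈ 0.00774459
egret: (114/142) × (99/114) × (97/114) × (87/114) × (58/114) × (45/114) ≈ 0.0909199
stork: (12/142) × (11/12) × (11/12) × (4/12) × (5/12) × (2/12) ≈ 0.00164374
P(egret | x) = 0.0909199 / 0.10030823 ≈ 0.906

0.906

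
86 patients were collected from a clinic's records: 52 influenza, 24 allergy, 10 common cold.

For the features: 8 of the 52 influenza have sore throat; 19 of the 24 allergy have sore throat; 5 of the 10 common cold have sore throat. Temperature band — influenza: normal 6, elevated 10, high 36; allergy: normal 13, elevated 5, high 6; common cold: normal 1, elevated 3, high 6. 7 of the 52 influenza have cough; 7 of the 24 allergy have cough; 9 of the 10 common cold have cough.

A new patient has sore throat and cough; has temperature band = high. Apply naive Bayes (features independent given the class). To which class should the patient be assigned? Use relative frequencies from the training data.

common cold

influenza: (52/86) × (8/52) × (36/52) × (7/52) ≈ 0.00866933
allergy: (24/86) × (19/24) × (6/24) × (7/24) ≈ 0.0161095
common cold: (10/86) × (5/10) × (6/10) × (9/10) ≈ 0.0313953
Highest score → common cold.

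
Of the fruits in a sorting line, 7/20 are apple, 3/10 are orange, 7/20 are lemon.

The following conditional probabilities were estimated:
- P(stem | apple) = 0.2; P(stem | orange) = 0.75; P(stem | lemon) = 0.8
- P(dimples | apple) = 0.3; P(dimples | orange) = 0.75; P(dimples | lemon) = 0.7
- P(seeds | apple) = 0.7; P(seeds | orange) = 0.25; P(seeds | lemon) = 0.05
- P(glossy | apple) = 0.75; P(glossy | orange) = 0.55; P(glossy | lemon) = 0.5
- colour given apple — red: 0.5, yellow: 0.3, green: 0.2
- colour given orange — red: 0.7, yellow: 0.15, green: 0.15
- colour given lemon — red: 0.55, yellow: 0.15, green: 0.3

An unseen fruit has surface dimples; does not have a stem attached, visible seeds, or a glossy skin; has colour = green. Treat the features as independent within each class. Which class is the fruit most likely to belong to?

lemon

apple: 0.35 × (1−0.2) × 0.3 × (1−0.7) × (1−0.75) × 0.2 = 0.00126
orange: 0.3 × (1−0.75) × 0.75 × (1−0.25) × (1−0.55) × 0.15 = 0.00284765625
lemon: 0.35 × (1−0.8) × 0.7 × (1−0.05) × (1−0.5) × 0.3 = 0.0069825
Highest score → lemon.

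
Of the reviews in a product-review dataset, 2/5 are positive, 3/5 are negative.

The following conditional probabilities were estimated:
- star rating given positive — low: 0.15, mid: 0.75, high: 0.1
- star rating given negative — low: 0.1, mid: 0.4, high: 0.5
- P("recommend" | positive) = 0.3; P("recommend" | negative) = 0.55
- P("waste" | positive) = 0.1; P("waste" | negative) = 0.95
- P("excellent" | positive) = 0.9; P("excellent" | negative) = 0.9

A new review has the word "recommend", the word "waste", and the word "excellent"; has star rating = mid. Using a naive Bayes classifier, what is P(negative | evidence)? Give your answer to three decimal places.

0.933

positive: 0.4 × 0.75 × 0.3 × 0.1 × 0.9 = 0.0081
negative: 0.6 × 0.4 × 0.55 × 0.95 × 0.9 = 0.11286
P(negative | x) = 0.11286 / 0.12096 ≈ 0.933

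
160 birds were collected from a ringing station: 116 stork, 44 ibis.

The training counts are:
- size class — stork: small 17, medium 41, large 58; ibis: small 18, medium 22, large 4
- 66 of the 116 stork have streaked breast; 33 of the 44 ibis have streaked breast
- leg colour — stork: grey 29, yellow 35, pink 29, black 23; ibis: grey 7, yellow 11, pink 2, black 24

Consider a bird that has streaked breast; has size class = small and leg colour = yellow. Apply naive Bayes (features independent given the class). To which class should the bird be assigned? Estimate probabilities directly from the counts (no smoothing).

stork: (116/160) × (17/116) × (66/116) × (35/116) ≈ 0.01824
ibis: (44/160) × (18/44) × (33/44) × (11/44) = 0.02109375
Highest score → ibis.

ibis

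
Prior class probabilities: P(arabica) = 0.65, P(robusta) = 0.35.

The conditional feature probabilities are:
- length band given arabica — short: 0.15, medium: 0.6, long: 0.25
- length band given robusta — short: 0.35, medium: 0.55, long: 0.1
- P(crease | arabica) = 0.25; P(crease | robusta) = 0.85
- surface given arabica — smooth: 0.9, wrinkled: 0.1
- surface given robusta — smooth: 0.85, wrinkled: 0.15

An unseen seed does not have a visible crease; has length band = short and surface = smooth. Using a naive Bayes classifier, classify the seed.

arabica

arabica: 0.65 × 0.15 × (1−0.25) × 0.9 = 0.0658125
robusta: 0.35 × 0.35 × (1−0.85) × 0.85 = 0.01561875
Highest score → arabica.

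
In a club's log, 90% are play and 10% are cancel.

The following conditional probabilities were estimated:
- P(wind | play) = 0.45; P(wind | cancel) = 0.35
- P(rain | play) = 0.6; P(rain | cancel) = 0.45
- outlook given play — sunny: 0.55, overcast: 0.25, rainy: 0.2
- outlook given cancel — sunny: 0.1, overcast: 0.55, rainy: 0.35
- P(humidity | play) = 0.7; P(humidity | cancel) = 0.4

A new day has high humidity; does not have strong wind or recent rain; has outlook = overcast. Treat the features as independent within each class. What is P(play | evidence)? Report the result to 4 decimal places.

0.8150

play: 0.9 × (1−0.45) × (1−0.6) × 0.25 × 0.7 = 0.03465
cancel: 0.1 × (1−0.35) × (1−0.45) × 0.55 × 0.4 = 0.007865
P(play | x) = 0.03465 / 0.042515 ≈ 0.8150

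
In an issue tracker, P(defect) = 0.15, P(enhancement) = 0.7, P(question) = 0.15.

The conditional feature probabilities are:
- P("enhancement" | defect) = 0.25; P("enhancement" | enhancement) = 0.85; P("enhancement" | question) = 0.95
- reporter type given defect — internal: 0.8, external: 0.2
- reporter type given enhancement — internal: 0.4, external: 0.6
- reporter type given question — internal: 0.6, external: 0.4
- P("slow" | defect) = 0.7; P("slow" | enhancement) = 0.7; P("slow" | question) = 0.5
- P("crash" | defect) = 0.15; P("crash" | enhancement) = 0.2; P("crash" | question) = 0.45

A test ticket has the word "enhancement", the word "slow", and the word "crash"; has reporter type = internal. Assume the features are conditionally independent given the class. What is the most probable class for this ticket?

enhancement

defect: 0.15 × 0.25 × 0.8 × 0.7 × 0.15 = 0.00315
enhancement: 0.7 × 0.85 × 0.4 × 0.7 × 0.2 = 0.03332
question: 0.15 × 0.95 × 0.6 × 0.5 × 0.45 = 0.0192375
Highest score → enhancement.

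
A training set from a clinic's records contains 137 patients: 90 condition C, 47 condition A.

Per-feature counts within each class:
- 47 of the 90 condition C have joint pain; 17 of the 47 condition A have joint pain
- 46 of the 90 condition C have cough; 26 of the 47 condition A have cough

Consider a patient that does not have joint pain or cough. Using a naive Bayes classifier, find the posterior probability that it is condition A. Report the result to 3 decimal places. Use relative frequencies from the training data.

condition C: (90/137) × (43/90) × (44/90) ≈ 0.153447
condition A: (47/137) × (30/47) × (21/47) ≈ 0.0978413
P(condition A | x) = 0.0978413 / 0.2512883 ≈ 0.389

0.389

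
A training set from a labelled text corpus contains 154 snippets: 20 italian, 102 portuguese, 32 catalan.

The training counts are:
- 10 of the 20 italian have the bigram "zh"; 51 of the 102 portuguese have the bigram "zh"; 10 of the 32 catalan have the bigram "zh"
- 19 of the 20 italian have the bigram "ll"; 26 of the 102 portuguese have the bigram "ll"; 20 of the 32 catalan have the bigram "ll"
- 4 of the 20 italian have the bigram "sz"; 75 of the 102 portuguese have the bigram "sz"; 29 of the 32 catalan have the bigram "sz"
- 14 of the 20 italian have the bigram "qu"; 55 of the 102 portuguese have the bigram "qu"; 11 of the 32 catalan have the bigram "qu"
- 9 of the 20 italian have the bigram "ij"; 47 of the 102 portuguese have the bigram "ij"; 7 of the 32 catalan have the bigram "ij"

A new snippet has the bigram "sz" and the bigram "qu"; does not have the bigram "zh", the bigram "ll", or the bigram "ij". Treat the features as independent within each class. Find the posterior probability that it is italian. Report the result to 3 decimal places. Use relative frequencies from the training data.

0.004

italian: (20/154) × (10/20) × (1/20) × (4/20) × (14/20) × (11/20) = 0.00025
portuguese: (102/154) × (51/102) × (76/102) × (75/102) × (55/102) × (55/102) ≈ 0.0527532
catalan: (32/154) × (22/32) × (12/32) × (29/32) × (11/32) × (25/32) ≈ 0.0130381
P(italian | x) = 0.00025 / 0.0660413 ≈ 0.004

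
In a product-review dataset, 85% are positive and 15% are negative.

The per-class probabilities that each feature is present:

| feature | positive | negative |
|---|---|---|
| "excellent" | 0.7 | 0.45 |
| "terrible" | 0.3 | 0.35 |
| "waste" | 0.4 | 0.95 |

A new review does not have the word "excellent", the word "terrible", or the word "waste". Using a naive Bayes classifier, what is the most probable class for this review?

positive: 0.85 × (1−0.7) × (1−0.3) × (1−0.4) = 0.1071
negative: 0.15 × (1−0.45) × (1−0.35) × (1−0.95) = 0.00268125
Highest score → positive.

positive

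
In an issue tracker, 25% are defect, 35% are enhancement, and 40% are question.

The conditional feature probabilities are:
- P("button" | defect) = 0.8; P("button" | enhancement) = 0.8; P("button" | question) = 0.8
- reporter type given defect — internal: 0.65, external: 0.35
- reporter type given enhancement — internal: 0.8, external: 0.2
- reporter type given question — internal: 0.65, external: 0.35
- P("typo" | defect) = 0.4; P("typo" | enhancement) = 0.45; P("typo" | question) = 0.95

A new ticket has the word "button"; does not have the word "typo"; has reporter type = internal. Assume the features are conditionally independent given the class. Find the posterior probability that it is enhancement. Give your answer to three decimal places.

0.582

defect: 0.25 × 0.8 × 0.65 × (1−0.4) = 0.078
enhancement: 0.35 × 0.8 × 0.8 × (1−0.45) = 0.1232
question: 0.4 × 0.8 × 0.65 × (1−0.95) = 0.0104
P(enhancement | x) = 0.1232 / 0.2116 ≈ 0.582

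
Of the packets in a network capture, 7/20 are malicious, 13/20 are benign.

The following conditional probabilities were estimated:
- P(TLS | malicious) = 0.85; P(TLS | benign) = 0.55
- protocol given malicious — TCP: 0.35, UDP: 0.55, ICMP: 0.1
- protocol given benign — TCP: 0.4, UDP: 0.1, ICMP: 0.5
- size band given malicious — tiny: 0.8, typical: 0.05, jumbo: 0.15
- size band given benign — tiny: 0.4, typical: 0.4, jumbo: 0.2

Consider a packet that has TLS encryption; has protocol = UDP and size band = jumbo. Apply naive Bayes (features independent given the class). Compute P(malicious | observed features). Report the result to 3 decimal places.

malicious: 0.35 × 0.85 × 0.55 × 0.15 = 0.02454375
benign: 0.65 × 0.55 × 0.1 × 0.2 = 0.00715
P(malicious | x) = 0.02454375 / 0.03169375 ≈ 0.774

0.774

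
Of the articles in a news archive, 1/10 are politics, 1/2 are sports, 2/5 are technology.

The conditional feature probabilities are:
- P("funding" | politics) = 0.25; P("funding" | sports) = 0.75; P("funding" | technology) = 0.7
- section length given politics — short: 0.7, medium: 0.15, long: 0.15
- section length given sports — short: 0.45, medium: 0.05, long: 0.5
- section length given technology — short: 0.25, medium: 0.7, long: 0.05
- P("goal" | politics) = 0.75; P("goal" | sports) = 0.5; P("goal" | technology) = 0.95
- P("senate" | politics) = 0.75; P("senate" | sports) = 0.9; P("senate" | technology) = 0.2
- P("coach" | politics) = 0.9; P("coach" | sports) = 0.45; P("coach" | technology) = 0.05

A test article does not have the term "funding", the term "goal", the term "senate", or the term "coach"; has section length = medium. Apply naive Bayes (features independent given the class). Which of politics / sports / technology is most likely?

politics: 0.1 × (1−0.25) × 0.15 × (1−0.75) × (1−0.75) × (1−0.9) = 0.0000703125
sports: 0.5 × (1−0.75) × 0.05 × (1−0.5) × (1−0.9) × (1−0.45) = 0.000171875
technology: 0.4 × (1−0.7) × 0.7 × (1−0.95) × (1−0.2) × (1−0.05) = 0.003192
Highest score → technology.

technology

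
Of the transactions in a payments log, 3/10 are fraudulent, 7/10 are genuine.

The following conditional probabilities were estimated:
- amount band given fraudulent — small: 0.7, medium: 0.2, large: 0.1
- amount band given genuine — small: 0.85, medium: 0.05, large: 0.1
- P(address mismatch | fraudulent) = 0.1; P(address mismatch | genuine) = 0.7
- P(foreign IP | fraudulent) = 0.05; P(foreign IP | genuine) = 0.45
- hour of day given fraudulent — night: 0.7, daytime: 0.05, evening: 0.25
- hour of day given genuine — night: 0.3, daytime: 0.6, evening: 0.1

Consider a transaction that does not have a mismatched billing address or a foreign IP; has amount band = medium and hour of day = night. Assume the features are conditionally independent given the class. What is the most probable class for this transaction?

fraudulent

fraudulent: 0.3 × 0.2 × (1−0.1) × (1−0.05) × 0.7 = 0.03591
genuine: 0.7 × 0.05 × (1−0.7) × (1−0.45) × 0.3 = 0.0017325
Highest score → fraudulent.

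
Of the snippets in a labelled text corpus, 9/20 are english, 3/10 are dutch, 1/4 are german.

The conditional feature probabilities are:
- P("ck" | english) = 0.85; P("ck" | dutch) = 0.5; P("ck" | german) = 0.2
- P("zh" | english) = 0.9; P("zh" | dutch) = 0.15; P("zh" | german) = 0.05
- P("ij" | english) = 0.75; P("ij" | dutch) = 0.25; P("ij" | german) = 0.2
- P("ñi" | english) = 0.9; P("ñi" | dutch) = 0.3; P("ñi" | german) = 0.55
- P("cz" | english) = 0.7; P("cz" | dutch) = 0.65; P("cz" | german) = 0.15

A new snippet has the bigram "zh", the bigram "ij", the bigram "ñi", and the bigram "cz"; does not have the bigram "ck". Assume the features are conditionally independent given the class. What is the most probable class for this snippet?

english

english: 0.45 × (1−0.85) × 0.9 × 0.75 × 0.9 × 0.7 = 0.028704375
dutch: 0.3 × (1−0.5) × 0.15 × 0.25 × 0.3 × 0.65 = 0.001096875
german: 0.25 × (1−0.2) × 0.05 × 0.2 × 0.55 × 0.15 = 0.000165
Highest score → english.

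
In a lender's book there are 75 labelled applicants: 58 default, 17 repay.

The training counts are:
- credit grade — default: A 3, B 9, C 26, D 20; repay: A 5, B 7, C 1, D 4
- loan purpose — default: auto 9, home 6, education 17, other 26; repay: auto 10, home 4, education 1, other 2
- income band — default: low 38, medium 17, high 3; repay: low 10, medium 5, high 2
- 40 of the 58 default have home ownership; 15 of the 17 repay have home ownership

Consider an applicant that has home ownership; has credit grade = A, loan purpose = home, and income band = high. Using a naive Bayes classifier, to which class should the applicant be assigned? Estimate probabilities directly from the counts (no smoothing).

repay

default: (58/75) × (3/58) × (6/58) × (3/58) × (40/58) ≈ 0.000147608
repay: (17/75) × (5/17) × (4/17) × (2/17) × (15/17) ≈ 0.00162833
Highest score → repay.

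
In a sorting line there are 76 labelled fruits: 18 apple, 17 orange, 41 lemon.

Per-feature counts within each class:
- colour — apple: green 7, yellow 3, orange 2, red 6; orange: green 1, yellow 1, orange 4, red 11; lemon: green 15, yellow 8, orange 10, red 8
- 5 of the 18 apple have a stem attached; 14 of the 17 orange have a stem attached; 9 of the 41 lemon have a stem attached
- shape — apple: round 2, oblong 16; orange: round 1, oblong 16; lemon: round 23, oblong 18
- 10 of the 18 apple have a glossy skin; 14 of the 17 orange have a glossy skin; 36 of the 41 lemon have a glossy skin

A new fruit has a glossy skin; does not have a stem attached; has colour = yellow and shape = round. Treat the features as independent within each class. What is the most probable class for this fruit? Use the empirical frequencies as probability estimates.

lemon

apple: (18/76) × (3/18) × (13/18) × (2/18) × (10/18) ≈ 0.0017598
orange: (17/76) × (1/17) × (3/17) × (1/17) × (14/17) ≈ 0.000112484
lemon: (41/76) × (8/41) × (32/41) × (23/41) × (36/41) ≈ 0.0404674
Highest score → lemon.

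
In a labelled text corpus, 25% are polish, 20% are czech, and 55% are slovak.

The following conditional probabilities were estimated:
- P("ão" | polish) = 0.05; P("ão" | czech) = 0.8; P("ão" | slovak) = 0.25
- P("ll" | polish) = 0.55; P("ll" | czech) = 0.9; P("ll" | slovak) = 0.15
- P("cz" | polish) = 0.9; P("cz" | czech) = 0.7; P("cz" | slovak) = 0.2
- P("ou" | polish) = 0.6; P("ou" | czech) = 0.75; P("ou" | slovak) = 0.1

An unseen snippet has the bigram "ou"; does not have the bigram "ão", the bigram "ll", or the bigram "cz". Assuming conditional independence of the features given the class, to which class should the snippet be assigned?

polish: 0.25 × (1−0.05) × (1−0.55) × (1−0.9) × 0.6 = 0.0064125
czech: 0.2 × (1−0.8) × (1−0.9) × (1−0.7) × 0.75 = 0.0009
slovak: 0.55 × (1−0.25) × (1−0.15) × (1−0.2) × 0.1 = 0.02805
Highest score → slovak.

slovak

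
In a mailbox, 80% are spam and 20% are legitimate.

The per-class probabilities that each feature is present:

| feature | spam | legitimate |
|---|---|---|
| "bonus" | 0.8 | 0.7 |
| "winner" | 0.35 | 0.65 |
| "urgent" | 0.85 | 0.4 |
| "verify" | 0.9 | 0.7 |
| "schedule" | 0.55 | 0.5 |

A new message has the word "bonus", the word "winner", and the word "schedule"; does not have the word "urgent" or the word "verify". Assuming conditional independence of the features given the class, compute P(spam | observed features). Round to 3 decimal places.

0.184

spam: 0.8 × 0.8 × 0.35 × (1−0.85) × (1−0.9) × 0.55 = 0.001848
legitimate: 0.2 × 0.7 × 0.65 × (1−0.4) × (1−0.7) × 0.5 = 0.00819
P(spam | x) = 0.001848 / 0.010038 ≈ 0.184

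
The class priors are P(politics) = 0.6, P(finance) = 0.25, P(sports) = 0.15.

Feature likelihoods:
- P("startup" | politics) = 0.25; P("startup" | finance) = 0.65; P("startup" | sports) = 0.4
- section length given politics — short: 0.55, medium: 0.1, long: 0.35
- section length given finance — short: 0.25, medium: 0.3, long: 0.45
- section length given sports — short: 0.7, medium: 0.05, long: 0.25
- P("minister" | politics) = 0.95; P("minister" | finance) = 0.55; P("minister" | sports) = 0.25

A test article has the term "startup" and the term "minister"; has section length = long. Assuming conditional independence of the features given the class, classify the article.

politics: 0.6 × 0.25 × 0.35 × 0.95 = 0.049875
finance: 0.25 × 0.65 × 0.45 × 0.55 = 0.04021875
sports: 0.15 × 0.4 × 0.25 × 0.25 = 0.00375
Highest score → politics.

politics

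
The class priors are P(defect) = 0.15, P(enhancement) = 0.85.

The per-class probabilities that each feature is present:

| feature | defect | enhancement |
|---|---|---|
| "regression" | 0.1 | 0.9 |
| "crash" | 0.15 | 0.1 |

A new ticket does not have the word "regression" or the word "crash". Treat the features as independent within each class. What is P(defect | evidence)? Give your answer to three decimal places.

defect: 0.15 × (1−0.1) × (1−0.15) = 0.11475
enhancement: 0.85 × (1−0.9) × (1−0.1) = 0.0765
P(defect | x) = 0.11475 / 0.19125 ≈ 0.600

0.600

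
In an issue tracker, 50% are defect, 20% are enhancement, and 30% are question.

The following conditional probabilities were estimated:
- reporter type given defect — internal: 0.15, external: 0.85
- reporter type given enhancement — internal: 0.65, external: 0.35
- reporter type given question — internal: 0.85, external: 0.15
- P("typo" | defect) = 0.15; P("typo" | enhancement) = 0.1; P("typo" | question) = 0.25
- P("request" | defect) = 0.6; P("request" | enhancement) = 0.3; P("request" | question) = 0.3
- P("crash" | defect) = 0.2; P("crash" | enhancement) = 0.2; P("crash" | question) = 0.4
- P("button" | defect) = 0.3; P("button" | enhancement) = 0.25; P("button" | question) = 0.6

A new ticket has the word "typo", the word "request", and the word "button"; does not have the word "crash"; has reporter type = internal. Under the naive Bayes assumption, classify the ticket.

defect: 0.5 × 0.15 × 0.15 × 0.6 × (1−0.2) × 0.3 = 0.00162
enhancement: 0.2 × 0.65 × 0.1 × 0.3 × (1−0.2) × 0.25 = 0.00078
question: 0.3 × 0.85 × 0.25 × 0.3 × (1−0.4) × 0.6 = 0.006885
Highest score → question.

question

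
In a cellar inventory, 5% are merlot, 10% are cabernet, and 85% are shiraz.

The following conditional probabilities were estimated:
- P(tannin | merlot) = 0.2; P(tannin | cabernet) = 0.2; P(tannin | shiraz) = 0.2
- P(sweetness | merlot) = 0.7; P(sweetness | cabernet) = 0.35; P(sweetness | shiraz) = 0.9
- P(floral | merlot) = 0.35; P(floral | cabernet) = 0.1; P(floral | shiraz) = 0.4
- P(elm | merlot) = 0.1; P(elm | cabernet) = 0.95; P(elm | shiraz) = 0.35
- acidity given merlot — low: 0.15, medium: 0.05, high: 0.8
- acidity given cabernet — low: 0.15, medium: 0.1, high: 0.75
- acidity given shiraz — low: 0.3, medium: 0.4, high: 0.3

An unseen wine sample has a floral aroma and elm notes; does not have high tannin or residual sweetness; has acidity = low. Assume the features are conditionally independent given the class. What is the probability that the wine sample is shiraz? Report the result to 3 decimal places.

merlot: 0.05 × (1−0.2) × (1−0.7) × 0.35 × 0.1 × 0.15 = 0.000063
cabernet: 0.1 × (1−0.2) × (1−0.35) × 0.1 × 0.95 × 0.15 = 0.000741
shiraz: 0.85 × (1−0.2) × (1−0.9) × 0.4 × 0.35 × 0.3 = 0.002856
P(shiraz | x) = 0.002856 / 0.00366 ≈ 0.780

0.780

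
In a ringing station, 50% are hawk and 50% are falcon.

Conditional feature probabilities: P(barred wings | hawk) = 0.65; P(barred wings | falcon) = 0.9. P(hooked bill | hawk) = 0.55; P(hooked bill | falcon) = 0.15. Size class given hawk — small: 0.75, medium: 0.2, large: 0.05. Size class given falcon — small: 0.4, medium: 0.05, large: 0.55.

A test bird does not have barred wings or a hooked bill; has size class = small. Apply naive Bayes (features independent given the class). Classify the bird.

hawk: 0.5 × (1−0.65) × (1−0.55) × 0.75 = 0.0590625
falcon: 0.5 × (1−0.9) × (1−0.15) × 0.4 = 0.017
Highest score → hawk.

hawk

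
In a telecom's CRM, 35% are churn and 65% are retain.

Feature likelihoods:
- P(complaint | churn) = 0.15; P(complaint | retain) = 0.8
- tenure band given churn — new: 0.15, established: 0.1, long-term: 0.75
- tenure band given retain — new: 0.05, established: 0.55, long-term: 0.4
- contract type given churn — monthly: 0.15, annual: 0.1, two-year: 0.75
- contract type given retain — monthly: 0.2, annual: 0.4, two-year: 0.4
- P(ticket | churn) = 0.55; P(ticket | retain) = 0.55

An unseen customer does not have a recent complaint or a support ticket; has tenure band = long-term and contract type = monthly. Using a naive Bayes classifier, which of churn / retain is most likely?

churn: 0.35 × (1−0.15) × 0.75 × 0.15 × (1−0.55) = 0.0150609375
retain: 0.65 × (1−0.8) × 0.4 × 0.2 × (1−0.55) = 0.00468
Highest score → churn.

churn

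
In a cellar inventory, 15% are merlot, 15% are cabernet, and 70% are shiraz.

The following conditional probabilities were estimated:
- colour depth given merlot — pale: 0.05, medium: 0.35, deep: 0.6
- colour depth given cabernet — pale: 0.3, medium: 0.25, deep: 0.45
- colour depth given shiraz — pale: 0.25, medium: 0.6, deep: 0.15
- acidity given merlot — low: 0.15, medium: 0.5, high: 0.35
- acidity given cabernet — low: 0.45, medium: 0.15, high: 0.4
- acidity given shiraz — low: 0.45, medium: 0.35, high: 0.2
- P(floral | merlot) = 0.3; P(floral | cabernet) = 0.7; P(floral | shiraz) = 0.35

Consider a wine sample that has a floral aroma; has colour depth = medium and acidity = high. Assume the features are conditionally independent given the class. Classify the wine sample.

merlot: 0.15 × 0.35 × 0.35 × 0.3 = 0.0055125
cabernet: 0.15 × 0.25 × 0.4 × 0.7 = 0.0105
shiraz: 0.7 × 0.6 × 0.2 × 0.35 = 0.0294
Highest score → shiraz.

shiraz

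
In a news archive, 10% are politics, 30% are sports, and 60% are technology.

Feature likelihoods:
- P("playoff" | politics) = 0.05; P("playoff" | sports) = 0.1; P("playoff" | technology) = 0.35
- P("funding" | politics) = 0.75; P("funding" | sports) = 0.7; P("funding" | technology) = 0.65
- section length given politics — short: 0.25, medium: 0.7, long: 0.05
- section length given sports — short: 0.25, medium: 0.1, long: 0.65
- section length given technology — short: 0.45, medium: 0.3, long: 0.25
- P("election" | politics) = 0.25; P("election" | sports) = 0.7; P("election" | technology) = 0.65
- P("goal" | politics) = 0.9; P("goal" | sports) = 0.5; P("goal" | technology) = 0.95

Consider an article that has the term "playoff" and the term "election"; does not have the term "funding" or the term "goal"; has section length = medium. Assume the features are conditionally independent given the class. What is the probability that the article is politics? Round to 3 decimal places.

0.021

politics: 0.1 × 0.05 × (1−0.75) × 0.7 × 0.25 × (1−0.9) = 0.000021875
sports: 0.3 × 0.1 × (1−0.7) × 0.1 × 0.7 × (1−0.5) = 0.000315
technology: 0.6 × 0.35 × (1−0.65) × 0.3 × 0.65 × (1−0.95) = 0.000716625
P(politics | x) = 0.000021875 / 0.0010535 ≈ 0.021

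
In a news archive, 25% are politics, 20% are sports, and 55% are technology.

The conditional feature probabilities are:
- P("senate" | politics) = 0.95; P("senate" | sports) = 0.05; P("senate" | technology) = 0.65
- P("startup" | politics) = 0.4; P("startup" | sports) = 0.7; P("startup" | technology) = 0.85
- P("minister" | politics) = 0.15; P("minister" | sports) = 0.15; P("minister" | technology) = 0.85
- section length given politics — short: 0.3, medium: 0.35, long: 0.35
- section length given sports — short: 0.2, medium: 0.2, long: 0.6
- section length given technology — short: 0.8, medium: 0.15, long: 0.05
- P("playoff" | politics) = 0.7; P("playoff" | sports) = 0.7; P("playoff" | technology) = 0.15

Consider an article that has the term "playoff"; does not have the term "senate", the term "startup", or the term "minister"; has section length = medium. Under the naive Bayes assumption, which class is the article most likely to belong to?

sports

politics: 0.25 × (1−0.95) × (1−0.4) × (1−0.15) × 0.35 × 0.7 = 0.001561875
sports: 0.2 × (1−0.05) × (1−0.7) × (1−0.15) × 0.2 × 0.7 = 0.006783
technology: 0.55 × (1−0.65) × (1−0.85) × (1−0.85) × 0.15 × 0.15 = 0.000097453125
Highest score → sports.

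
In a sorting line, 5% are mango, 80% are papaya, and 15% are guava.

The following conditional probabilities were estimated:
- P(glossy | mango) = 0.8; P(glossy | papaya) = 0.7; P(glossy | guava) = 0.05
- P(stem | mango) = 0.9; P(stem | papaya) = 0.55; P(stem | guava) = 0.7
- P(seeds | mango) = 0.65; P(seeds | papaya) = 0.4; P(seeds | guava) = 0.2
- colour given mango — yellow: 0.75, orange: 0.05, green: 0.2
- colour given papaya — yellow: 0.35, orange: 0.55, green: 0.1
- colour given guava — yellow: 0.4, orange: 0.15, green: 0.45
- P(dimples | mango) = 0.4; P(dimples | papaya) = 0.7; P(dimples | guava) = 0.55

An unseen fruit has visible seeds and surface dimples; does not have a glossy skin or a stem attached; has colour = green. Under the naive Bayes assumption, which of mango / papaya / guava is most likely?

mango: 0.05 × (1−0.8) × (1−0.9) × 0.65 × 0.2 × 0.4 = 0.000052
papaya: 0.8 × (1−0.7) × (1−0.55) × 0.4 × 0.1 × 0.7 = 0.003024
guava: 0.15 × (1−0.05) × (1−0.7) × 0.2 × 0.45 × 0.55 = 0.002116125
Highest score → papaya.

papaya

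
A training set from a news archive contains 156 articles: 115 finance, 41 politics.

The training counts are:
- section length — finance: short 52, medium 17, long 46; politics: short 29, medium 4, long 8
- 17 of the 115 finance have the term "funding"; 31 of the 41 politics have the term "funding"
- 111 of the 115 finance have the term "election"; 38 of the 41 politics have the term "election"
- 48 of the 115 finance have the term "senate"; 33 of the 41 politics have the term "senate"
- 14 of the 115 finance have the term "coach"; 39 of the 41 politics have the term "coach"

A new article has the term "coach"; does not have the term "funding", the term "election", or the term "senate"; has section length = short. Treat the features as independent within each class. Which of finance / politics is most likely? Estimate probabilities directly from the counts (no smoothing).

finance: (115/156) × (52/115) × (98/115) × (4/115) × (67/115) × (14/115) ≈ 0.000700771
politics: (41/156) × (29/41) × (10/41) × (3/41) × (8/41) × (39/41) ≈ 0.000615763
Highest score → finance.

finance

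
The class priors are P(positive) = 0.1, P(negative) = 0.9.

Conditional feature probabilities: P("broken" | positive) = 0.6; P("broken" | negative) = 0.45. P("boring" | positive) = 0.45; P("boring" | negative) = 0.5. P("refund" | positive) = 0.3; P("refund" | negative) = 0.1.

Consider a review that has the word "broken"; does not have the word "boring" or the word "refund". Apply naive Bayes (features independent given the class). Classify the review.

positive: 0.1 × 0.6 × (1−0.45) × (1−0.3) = 0.0231
negative: 0.9 × 0.45 × (1−0.5) × (1−0.1) = 0.18225
Highest score → negative.

negative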